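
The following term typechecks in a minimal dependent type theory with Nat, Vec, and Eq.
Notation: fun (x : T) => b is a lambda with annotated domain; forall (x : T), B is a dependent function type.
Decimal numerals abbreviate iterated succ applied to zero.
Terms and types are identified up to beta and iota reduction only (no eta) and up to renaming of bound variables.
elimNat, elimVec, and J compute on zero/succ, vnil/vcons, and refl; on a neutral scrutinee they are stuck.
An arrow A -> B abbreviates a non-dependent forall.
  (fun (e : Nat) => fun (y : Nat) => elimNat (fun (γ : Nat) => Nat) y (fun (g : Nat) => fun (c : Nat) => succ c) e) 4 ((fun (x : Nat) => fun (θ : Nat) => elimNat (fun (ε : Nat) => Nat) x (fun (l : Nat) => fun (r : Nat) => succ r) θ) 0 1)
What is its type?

inferred type:
  Nat


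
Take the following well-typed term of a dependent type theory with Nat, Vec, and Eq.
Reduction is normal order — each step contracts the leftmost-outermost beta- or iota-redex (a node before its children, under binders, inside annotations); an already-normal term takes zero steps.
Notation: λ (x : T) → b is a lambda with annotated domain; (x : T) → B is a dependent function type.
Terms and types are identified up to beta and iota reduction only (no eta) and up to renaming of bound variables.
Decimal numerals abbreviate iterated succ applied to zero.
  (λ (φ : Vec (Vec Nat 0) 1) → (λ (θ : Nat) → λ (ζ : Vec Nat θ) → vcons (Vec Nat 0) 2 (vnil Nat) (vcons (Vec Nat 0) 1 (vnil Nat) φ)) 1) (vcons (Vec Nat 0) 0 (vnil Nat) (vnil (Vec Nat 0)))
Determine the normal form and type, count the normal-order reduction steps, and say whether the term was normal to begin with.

normal form:
  λ (φ : Vec Nat 1) → vcons (Vec Nat 0) 2 (vnil Nat) (vcons (Vec Nat 0) 1 (vnil Nat) (vcons (Vec Nat 0) 0 (vnil Nat) (vnil (Vec Nat 0))))
inferred type:
  (φ : Vec Nat 1) → Vec (Vec Nat 0) 3
reduction steps (normal order): 2
term was already normal: no
first redex: a beta-redex


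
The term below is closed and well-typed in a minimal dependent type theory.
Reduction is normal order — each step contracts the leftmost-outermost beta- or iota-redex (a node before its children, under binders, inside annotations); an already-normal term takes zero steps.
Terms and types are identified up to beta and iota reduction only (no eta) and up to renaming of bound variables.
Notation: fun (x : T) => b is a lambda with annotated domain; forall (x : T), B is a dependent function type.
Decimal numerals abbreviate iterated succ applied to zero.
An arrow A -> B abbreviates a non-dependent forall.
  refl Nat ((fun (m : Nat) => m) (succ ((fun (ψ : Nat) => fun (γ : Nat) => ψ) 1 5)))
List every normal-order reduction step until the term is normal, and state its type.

normal-order reduction:
  refl Nat ((fun (m : Nat) => m) (succ ((fun (ψ : Nat) => fun (γ : Nat) => ψ) 1 5)))
  ~> refl Nat (succ ((fun (m : Nat) => fun (ψ : Nat) => m) 1 5))
  ~> refl Nat (succ ((fun (m : Nat) => 1) 5))
  ~> refl Nat 2
the term's type:
  Eq Nat 2 2


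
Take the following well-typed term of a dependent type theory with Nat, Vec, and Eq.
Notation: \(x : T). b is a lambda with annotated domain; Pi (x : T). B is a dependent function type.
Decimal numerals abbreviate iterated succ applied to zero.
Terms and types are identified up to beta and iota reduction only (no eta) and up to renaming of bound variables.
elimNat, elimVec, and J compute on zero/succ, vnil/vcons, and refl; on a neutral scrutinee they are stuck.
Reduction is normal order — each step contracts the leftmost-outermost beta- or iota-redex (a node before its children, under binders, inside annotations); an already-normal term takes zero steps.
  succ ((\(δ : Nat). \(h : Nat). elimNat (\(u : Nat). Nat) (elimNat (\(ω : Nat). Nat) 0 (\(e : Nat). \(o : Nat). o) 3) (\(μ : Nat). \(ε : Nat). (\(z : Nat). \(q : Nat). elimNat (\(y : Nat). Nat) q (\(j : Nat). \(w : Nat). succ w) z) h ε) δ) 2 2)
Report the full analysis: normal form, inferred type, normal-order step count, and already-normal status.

reduced normal form:
  5
the term's type:
  Nat
normal-order step count: 37
term was already normal: no
first redex: a beta-redex


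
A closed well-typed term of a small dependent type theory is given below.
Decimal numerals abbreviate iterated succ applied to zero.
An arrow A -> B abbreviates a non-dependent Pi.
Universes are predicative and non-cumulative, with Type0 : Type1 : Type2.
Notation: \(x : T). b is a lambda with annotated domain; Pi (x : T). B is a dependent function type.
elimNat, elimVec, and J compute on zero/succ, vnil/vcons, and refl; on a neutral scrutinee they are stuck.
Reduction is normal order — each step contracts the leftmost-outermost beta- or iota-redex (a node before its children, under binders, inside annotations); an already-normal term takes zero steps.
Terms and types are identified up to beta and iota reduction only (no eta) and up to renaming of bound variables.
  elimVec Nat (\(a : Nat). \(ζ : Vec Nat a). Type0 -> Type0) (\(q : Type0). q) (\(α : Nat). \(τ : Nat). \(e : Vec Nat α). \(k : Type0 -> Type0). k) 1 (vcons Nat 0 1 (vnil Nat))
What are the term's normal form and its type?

reduced normal form:
  \(a : Type0). a
type:
  Type0 -> Type0


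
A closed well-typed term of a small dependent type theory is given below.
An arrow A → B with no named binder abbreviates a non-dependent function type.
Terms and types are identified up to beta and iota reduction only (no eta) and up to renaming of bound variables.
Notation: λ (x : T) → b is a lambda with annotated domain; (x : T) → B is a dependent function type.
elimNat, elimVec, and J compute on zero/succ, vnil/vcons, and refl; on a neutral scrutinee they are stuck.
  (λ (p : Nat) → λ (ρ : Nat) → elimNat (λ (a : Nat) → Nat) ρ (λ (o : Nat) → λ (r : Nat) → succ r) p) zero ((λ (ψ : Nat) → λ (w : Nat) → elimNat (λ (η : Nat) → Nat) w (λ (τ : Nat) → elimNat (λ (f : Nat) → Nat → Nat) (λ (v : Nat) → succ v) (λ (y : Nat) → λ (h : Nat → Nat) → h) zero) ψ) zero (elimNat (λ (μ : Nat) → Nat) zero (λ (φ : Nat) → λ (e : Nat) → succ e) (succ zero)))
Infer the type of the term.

inferred type:
  Nat


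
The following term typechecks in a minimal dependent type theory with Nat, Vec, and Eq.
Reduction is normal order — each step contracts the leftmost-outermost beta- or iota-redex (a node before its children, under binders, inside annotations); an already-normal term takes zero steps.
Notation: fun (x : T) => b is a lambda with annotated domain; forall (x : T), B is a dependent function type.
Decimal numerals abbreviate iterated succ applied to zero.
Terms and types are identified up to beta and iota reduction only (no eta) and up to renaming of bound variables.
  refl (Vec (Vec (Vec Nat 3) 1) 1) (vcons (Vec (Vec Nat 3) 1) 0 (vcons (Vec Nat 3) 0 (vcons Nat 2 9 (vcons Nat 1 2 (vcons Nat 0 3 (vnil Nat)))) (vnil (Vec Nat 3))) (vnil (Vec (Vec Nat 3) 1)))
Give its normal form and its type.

reduced normal form:
  refl (Vec (Vec (Vec Nat 3) 1) 1) (vcons (Vec (Vec Nat 3) 1) 0 (vcons (Vec Nat 3) 0 (vcons Nat 2 9 (vcons Nat 1 2 (vcons Nat 0 3 (vnil Nat)))) (vnil (Vec Nat 3))) (vnil (Vec (Vec Nat 3) 1)))
the term's type:
  Eq (Vec (Vec (Vec Nat 3) 1) 1) (vcons (Vec (Vec Nat 3) 1) 0 (vcons (Vec Nat 3) 0 (vcons Nat 2 9 (vcons Nat 1 2 (vcons Nat 0 3 (vnil Nat)))) (vnil (Vec Nat 3))) (vnil (Vec (Vec Nat 3) 1))) (vcons (Vec (Vec Nat 3) 1) 0 (vcons (Vec Nat 3) 0 (vcons Nat 2 9 (vcons Nat 1 2 (vcons Nat 0 3 (vnil Nat)))) (vnil (Vec Nat 3))) (vnil (Vec (Vec Nat 3) 1)))


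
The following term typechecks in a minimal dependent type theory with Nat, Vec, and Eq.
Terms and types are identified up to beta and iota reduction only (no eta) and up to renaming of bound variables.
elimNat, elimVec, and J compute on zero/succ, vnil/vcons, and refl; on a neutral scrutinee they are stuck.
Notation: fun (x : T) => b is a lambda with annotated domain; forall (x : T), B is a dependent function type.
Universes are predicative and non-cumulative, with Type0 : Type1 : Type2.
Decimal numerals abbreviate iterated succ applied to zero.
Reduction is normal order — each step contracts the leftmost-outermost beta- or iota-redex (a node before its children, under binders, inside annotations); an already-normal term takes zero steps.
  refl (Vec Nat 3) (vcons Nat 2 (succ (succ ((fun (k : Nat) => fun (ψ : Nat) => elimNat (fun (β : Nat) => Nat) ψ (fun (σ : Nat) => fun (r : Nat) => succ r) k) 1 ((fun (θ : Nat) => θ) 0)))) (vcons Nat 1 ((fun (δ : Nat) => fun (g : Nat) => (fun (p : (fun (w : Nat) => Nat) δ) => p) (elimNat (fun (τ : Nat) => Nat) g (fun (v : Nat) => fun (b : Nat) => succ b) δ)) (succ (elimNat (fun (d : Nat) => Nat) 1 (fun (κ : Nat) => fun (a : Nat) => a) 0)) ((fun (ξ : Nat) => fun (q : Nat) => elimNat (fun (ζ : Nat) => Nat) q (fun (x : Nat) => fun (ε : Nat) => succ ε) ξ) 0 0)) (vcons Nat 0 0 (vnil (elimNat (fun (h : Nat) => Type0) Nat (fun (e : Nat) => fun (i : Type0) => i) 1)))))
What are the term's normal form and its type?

reduced normal form:
  refl (Vec Nat 3) (vcons Nat 2 3 (vcons Nat 1 2 (vcons Nat 0 0 (vnil Nat))))
type:
  Eq (Vec Nat 3) (vcons Nat 2 3 (vcons Nat 1 2 (vcons Nat 0 0 (vnil Nat)))) (vcons Nat 2 3 (vcons Nat 1 2 (vcons Nat 0 0 (vnil Nat))))
observation: 25 normal-order steps normalize the term, beginning with a beta-redex.


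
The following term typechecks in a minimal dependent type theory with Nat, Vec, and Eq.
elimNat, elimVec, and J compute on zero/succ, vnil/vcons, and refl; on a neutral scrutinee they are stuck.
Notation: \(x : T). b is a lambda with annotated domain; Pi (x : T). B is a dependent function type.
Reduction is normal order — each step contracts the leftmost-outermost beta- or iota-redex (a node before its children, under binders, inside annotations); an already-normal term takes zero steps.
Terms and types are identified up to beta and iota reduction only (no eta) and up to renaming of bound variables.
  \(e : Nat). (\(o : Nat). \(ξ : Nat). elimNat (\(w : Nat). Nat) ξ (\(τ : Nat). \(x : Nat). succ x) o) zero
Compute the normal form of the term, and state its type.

normal form:
  \(e : Nat). \(o : Nat). o
type:
  Pi (e : Nat). Pi (o : Nat). Nat
observation: 2 normal-order steps normalize the term, beginning with a beta-redex.


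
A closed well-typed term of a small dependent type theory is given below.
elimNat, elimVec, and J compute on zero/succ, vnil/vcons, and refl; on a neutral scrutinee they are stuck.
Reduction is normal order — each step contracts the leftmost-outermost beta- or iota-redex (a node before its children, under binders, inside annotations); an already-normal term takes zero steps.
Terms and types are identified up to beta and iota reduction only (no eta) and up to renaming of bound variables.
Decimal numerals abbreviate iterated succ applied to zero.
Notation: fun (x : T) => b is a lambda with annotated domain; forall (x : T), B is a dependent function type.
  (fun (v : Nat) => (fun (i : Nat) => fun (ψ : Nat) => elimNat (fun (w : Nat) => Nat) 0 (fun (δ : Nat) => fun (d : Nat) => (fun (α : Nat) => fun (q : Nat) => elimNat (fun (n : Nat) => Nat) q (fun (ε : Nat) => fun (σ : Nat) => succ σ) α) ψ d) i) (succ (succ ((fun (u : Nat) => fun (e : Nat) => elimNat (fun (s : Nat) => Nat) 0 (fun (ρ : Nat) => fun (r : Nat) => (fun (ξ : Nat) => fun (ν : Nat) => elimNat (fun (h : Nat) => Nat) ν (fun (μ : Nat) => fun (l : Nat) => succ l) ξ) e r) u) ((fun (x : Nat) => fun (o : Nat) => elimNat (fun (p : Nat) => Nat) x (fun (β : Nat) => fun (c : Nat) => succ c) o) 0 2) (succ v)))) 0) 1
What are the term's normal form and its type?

normal form:
  0
the term's type:
  Nat
observation: 58 normal-order steps normalize the term, beginning with a beta-redex.


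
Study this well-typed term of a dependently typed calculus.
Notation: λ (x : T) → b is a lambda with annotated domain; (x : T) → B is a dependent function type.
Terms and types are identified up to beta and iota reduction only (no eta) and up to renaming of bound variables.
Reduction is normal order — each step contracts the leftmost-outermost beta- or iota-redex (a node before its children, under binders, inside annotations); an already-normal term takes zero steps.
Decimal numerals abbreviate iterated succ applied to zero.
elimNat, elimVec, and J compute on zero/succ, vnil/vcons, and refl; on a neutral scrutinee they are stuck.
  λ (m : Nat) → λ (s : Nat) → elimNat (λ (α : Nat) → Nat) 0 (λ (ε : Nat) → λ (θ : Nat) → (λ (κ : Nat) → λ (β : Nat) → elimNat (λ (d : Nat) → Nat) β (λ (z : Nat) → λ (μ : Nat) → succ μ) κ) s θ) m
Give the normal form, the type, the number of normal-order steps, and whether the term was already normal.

normal form:
  λ (m : Nat) → λ (s : Nat) → elimNat (λ (α : Nat) → Nat) 0 (λ (ε : Nat) → λ (θ : Nat) → elimNat (λ (κ : Nat) → Nat) θ (λ (β : Nat) → λ (d : Nat) → succ d) s) m
type:
  (m : Nat) → (s : Nat) → Nat
normal-order step count: 2
term was already normal: no
first contracted redex: a beta-redex


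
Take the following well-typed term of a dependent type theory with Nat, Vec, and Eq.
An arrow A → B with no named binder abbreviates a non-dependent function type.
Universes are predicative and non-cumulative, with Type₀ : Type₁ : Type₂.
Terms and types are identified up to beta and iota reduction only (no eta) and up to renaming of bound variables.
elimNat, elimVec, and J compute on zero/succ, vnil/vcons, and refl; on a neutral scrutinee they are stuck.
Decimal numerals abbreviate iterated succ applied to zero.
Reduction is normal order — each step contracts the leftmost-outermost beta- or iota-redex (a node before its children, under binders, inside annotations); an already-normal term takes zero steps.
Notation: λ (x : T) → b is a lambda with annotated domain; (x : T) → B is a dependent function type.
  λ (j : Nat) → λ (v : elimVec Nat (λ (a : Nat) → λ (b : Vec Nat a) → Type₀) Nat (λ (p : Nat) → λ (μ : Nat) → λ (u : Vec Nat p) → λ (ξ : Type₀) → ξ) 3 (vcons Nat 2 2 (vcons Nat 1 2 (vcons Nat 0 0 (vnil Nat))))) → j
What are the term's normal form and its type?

reduced normal form:
  λ (j : Nat) → λ (v : Nat) → j
the term's type:
  Nat → Nat → Nat


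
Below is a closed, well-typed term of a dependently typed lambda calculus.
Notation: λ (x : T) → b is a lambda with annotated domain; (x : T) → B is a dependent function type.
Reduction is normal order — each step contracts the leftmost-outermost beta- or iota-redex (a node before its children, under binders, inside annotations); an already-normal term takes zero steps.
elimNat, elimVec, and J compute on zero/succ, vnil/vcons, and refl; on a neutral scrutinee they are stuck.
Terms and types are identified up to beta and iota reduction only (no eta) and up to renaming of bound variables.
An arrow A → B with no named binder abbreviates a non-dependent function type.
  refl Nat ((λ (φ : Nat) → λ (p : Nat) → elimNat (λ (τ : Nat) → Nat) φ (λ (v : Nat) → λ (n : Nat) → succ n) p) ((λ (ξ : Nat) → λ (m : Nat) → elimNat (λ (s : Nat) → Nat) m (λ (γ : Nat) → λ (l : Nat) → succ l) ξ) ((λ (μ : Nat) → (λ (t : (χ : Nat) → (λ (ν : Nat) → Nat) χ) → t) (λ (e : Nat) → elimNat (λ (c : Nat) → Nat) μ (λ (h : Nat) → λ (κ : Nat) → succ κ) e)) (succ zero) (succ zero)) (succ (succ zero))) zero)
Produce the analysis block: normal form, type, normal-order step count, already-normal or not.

reduced normal form:
  refl Nat (succ (succ (succ (succ zero))))
type:
  Eq Nat (succ (succ (succ (succ zero)))) (succ (succ (succ (succ zero))))
normal-order step count: 19
already normal: no
first redex: a beta-redex


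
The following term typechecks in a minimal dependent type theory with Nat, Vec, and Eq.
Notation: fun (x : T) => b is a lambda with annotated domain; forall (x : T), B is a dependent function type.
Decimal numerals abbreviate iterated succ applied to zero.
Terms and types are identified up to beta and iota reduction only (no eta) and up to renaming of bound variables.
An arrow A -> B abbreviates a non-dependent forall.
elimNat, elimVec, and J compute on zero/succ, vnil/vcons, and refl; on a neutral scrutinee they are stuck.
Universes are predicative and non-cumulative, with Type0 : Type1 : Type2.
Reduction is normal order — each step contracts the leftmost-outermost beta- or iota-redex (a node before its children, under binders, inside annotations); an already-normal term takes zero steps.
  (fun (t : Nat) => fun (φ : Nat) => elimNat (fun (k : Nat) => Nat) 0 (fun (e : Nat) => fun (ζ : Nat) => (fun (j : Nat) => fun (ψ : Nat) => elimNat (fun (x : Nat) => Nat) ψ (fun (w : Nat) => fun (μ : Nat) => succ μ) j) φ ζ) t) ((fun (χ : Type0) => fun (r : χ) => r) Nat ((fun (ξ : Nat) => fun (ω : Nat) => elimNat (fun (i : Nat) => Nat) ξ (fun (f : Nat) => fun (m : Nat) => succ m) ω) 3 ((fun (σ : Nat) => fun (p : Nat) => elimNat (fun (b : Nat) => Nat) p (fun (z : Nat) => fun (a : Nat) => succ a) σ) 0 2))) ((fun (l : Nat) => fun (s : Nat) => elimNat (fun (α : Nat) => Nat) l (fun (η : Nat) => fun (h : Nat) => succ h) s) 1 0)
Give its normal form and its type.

normal form:
  5
inferred type:
  Nat
observation: reduction starts at a beta-redex, and 41 normal-order steps reach the normal form.


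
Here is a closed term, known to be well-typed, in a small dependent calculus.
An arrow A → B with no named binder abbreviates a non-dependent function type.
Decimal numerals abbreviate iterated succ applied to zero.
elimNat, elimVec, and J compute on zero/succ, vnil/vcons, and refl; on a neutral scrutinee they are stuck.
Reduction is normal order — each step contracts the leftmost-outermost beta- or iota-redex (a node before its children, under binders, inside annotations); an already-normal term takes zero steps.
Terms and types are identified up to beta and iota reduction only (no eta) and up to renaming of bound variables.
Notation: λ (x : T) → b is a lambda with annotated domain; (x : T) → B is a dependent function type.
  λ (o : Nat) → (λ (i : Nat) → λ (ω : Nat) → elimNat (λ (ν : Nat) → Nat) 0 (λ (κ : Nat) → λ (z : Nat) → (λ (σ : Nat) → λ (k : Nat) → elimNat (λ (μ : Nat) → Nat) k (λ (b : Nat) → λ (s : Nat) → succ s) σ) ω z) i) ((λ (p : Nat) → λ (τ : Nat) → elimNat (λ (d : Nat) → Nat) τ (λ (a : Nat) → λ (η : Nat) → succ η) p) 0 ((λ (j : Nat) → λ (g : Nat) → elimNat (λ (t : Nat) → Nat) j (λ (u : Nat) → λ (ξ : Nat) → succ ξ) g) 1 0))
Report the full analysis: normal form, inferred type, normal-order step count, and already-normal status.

reduced normal form:
  λ (o : Nat) → λ (i : Nat) → elimNat (λ (ω : Nat) → Nat) 0 (λ (ν : Nat) → λ (κ : Nat) → succ κ) i
inferred type:
  Nat → Nat → Nat
normal-order step count: 13
started in normal form: no
first redex: a beta-redex


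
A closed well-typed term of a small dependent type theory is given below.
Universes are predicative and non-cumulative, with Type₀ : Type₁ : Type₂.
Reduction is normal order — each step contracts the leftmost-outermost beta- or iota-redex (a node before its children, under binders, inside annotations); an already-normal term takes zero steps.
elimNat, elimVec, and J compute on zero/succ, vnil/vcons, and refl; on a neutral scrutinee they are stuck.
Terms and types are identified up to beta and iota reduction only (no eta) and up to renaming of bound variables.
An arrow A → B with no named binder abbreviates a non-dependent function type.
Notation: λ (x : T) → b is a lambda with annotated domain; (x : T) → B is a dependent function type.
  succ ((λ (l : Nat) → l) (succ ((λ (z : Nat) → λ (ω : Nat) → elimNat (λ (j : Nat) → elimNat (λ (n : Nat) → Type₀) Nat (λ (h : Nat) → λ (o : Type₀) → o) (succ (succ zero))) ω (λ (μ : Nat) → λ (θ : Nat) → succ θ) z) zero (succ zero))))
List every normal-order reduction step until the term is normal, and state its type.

normal-order reduction sequence:
  succ ((λ (l : Nat) → l) (succ ((λ (z : Nat) → λ (ω : Nat) → elimNat (λ (j : Nat) → elimNat (λ (n : Nat) → Type₀) Nat (λ (h : Nat) → λ (o : Type₀) → o) (succ (succ zero))) ω (λ (μ : Nat) → λ (θ : Nat) → succ θ) z) zero (succ zero))))
  ~> succ (succ ((λ (l : Nat) → λ (z : Nat) → elimNat (λ (ω : Nat) → elimNat (λ (j : Nat) → Type₀) Nat (λ (n : Nat) → λ (h : Type₀) → h) (succ (succ zero))) z (λ (o : Nat) → λ (μ : Nat) → succ μ) l) zero (succ zero)))
  ~> succ (succ ((λ (l : Nat) → elimNat (λ (z : Nat) → elimNat (λ (ω : Nat) → Type₀) Nat (λ (j : Nat) → λ (n : Type₀) → n) (succ (succ zero))) l (λ (h : Nat) → λ (o : Nat) → succ o) zero) (succ zero)))
  ~> succ (succ (elimNat (λ (l : Nat) → elimNat (λ (z : Nat) → Type₀) Nat (λ (ω : Nat) → λ (j : Type₀) → j) (succ (succ zero))) (succ zero) (λ (n : Nat) → λ (h : Nat) → succ h) zero))
  ~> succ (succ (succ zero))
the term's type:
  Nat


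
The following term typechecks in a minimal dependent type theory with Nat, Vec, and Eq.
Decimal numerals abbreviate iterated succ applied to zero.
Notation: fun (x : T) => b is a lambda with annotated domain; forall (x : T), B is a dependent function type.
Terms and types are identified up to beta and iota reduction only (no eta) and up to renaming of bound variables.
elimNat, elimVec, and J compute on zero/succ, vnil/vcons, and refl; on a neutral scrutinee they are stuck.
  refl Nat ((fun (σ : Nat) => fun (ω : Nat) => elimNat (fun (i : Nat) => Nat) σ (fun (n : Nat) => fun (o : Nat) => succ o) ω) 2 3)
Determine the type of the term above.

inferred type:
  Eq Nat 5 5


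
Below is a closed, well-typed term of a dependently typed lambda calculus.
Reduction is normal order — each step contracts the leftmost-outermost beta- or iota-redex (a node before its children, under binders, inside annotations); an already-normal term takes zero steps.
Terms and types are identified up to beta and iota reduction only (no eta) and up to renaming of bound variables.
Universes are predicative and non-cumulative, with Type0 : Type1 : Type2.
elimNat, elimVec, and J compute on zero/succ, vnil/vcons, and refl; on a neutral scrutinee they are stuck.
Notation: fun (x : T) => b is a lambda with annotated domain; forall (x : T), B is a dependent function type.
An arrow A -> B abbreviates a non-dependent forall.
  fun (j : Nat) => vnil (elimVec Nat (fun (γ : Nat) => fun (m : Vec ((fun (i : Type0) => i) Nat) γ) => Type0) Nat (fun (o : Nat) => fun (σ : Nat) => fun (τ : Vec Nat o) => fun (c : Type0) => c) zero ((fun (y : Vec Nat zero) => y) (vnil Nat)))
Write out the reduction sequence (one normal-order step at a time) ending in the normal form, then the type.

reduction (normal order):
  fun (j : Nat) => vnil (elimVec Nat (fun (γ : Nat) => fun (m : Vec ((fun (i : Type0) => i) Nat) γ) => Type0) Nat (fun (o : Nat) => fun (σ : Nat) => fun (τ : Vec Nat o) => fun (c : Type0) => c) zero ((fun (y : Vec Nat zero) => y) (vnil Nat)))
  ~> fun (j : Nat) => vnil (elimVec Nat (fun (γ : Nat) => fun (m : Vec Nat γ) => Type0) Nat (fun (i : Nat) => fun (o : Nat) => fun (σ : Vec Nat i) => fun (τ : Type0) => τ) zero ((fun (c : Vec Nat zero) => c) (vnil Nat)))
  ~> fun (j : Nat) => vnil (elimVec Nat (fun (γ : Nat) => fun (m : Vec Nat γ) => Type0) Nat (fun (i : Nat) => fun (o : Nat) => fun (σ : Vec Nat i) => fun (τ : Type0) => τ) zero (vnil Nat))
  ~> fun (j : Nat) => vnil Nat
inferred type:
  Nat -> Vec Nat zero


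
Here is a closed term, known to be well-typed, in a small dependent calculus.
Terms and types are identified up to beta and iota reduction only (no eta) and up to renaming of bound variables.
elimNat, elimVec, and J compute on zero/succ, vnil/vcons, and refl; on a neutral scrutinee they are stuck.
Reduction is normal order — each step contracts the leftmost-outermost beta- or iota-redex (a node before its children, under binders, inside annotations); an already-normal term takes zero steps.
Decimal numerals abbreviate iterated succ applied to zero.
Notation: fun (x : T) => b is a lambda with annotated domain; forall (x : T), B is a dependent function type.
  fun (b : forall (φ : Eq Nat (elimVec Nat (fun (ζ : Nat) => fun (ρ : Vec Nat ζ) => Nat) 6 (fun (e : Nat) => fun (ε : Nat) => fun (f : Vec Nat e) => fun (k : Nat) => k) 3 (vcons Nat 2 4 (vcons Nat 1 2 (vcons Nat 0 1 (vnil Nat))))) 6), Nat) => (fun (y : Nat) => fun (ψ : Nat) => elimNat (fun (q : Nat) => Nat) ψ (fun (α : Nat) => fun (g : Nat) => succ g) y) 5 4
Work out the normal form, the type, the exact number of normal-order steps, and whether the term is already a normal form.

resulting normal form:
  fun (b : forall (φ : Eq Nat 6 6), Nat) => 9
type:
  forall (b : forall (φ : Eq Nat 6 6), Nat), Nat
normal-order step count: 34
already normal: no
first redex: an elimVec iota-redex


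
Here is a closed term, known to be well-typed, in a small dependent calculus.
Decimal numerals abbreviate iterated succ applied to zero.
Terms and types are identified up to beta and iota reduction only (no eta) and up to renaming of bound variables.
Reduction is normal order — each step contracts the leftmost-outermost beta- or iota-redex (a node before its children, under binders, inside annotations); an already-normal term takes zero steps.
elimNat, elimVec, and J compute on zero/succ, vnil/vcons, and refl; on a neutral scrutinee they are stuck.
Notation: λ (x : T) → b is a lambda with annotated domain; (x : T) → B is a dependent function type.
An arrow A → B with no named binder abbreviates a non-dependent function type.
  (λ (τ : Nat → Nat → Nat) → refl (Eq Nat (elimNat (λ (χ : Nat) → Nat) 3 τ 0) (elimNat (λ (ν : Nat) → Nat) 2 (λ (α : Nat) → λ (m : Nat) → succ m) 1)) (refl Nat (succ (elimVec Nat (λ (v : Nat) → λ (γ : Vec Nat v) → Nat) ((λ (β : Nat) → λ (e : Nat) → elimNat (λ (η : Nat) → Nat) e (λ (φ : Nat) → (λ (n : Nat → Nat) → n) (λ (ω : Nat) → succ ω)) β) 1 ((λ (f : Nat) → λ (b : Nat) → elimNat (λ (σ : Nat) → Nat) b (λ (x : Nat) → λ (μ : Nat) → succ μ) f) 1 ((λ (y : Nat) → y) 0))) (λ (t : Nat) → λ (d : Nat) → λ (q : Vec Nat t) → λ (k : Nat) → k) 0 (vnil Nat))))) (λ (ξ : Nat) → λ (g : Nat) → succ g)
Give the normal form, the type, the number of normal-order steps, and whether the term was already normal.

reduced normal form:
  refl (Eq Nat 3 3) (refl Nat 3)
type:
  Eq (Eq Nat 3 3) (refl Nat 3) (refl Nat 3)
normal-order step count: 21
term was already normal: no
first redex: a beta-redex


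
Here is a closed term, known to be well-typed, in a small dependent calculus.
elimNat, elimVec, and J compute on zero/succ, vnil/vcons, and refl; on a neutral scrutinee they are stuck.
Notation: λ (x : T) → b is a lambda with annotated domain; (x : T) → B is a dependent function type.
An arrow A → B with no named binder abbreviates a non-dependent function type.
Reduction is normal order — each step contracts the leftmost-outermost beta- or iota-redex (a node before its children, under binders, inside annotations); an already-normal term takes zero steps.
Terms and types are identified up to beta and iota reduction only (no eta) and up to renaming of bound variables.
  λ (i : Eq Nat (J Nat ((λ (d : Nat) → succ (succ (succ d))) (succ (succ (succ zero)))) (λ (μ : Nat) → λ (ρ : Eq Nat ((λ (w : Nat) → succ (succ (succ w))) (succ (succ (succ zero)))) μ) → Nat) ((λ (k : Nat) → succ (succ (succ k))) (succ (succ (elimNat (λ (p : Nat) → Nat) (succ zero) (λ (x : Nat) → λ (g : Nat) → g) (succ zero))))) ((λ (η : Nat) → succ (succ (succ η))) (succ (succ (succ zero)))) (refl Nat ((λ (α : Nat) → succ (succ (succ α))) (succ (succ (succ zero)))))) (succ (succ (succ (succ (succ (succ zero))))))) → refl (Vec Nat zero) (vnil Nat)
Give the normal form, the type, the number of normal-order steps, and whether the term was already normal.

normal form:
  λ (i : Eq Nat (succ (succ (succ (succ (succ (succ zero)))))) (succ (succ (succ (succ (succ (succ zero))))))) → refl (Vec Nat zero) (vnil Nat)
the term's type:
  Eq Nat (succ (succ (succ (succ (succ (succ zero)))))) (succ (succ (succ (succ (succ (succ zero)))))) → Eq (Vec Nat zero) (vnil Nat) (vnil Nat)
steps to reach normal form (normal order): 6
started in normal form: no
first contracted redex: a J iota-redex


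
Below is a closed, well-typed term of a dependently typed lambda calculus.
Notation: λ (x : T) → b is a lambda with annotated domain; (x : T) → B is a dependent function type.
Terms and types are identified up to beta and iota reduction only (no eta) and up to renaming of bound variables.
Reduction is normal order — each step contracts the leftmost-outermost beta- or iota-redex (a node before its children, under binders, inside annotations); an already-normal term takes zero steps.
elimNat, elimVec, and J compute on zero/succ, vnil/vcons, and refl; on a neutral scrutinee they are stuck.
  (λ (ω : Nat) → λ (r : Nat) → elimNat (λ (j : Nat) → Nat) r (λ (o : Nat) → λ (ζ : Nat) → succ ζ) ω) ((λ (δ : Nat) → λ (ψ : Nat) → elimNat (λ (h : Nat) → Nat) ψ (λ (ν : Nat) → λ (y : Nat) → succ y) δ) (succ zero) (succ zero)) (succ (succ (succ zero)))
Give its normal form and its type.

resulting normal form:
  succ (succ (succ (succ (succ zero))))
type:
  Nat
observation: 15 normal-order steps normalize the term, beginning with a beta-redex.


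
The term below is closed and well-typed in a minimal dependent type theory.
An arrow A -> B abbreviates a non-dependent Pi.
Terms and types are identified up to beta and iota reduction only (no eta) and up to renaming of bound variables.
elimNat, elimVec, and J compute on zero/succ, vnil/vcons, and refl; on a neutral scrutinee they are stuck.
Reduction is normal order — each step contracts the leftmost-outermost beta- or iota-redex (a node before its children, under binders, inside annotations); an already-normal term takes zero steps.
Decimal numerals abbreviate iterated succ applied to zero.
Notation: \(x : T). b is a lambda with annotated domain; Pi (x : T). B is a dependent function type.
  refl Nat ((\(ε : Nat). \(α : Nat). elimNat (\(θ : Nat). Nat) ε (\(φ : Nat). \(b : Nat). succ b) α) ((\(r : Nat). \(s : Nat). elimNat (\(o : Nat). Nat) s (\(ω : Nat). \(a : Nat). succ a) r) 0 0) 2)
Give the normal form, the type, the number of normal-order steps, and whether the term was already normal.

resulting normal form:
  refl Nat 2
the term's type:
  Eq Nat 2 2
steps to reach normal form (normal order): 12
already normal: no
first redex: a beta-redex


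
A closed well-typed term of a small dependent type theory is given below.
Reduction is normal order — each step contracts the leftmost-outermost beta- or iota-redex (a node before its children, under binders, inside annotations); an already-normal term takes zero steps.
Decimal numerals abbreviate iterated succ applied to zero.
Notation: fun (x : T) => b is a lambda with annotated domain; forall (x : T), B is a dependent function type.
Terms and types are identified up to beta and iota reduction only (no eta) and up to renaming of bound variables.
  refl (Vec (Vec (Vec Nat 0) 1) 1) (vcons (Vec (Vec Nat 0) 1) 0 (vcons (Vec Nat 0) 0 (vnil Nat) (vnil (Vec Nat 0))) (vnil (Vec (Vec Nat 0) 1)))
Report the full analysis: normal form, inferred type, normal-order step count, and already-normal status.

normal form:
  refl (Vec (Vec (Vec Nat 0) 1) 1) (vcons (Vec (Vec Nat 0) 1) 0 (vcons (Vec Nat 0) 0 (vnil Nat) (vnil (Vec Nat 0))) (vnil (Vec (Vec Nat 0) 1)))
type:
  Eq (Vec (Vec (Vec Nat 0) 1) 1) (vcons (Vec (Vec Nat 0) 1) 0 (vcons (Vec Nat 0) 0 (vnil Nat) (vnil (Vec Nat 0))) (vnil (Vec (Vec Nat 0) 1))) (vcons (Vec (Vec Nat 0) 1) 0 (vcons (Vec Nat 0) 0 (vnil Nat) (vnil (Vec Nat 0))) (vnil (Vec (Vec Nat 0) 1)))
reduction steps (normal order): 0
already normal: yes


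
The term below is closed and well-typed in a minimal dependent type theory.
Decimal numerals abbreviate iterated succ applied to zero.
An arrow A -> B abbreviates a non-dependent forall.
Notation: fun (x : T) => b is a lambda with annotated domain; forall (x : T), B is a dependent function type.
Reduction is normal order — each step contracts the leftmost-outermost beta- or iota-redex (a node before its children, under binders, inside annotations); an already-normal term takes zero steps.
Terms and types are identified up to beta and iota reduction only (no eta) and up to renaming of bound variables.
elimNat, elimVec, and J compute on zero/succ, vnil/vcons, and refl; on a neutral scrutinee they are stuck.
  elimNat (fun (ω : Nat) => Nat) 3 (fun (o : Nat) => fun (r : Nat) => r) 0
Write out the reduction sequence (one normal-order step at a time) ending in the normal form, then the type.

normal-order reduction sequence:
  elimNat (fun (ω : Nat) => Nat) 3 (fun (o : Nat) => fun (r : Nat) => r) 0
  ~> 3
the term's type:
  Nat


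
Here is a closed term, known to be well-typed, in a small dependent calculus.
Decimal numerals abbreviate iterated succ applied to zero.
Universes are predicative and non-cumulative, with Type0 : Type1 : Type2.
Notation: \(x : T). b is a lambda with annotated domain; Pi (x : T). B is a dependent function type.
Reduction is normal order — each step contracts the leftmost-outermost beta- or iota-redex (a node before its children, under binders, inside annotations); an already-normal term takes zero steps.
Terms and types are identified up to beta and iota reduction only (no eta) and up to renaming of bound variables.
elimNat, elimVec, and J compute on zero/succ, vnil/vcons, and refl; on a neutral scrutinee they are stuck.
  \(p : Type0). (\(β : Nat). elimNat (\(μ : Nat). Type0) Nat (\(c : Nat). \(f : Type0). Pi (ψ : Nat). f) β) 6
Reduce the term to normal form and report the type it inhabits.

resulting normal form:
  \(p : Type0). Pi (β : Nat). Pi (μ : Nat). Pi (c : Nat). Pi (f : Nat). Pi (ψ : Nat). Pi (η : Nat). Nat
type:
  Pi (p : Type0). Type0


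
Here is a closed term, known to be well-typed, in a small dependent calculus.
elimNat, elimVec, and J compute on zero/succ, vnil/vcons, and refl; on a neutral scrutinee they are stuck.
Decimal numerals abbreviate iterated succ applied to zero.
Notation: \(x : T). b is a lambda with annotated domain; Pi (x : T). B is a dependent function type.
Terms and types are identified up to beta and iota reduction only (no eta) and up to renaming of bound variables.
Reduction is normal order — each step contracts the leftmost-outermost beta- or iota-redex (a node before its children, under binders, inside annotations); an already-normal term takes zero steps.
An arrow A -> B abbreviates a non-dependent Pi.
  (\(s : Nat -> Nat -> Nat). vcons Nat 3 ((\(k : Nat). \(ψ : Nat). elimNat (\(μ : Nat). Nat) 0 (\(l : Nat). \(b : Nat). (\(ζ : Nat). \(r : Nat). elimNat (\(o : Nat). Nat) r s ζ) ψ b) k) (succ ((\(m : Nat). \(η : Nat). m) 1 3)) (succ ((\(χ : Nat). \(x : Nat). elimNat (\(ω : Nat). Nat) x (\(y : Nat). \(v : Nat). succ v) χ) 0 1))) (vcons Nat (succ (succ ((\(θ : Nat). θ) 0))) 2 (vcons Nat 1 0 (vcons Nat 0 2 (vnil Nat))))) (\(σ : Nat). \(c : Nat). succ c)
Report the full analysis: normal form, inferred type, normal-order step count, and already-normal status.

normal form:
  vcons Nat 3 4 (vcons Nat 2 2 (vcons Nat 1 0 (vcons Nat 0 2 (vnil Nat))))
inferred type:
  Vec Nat 4
reduction steps (normal order): 37
term was already normal: no
first redex: a beta-redex


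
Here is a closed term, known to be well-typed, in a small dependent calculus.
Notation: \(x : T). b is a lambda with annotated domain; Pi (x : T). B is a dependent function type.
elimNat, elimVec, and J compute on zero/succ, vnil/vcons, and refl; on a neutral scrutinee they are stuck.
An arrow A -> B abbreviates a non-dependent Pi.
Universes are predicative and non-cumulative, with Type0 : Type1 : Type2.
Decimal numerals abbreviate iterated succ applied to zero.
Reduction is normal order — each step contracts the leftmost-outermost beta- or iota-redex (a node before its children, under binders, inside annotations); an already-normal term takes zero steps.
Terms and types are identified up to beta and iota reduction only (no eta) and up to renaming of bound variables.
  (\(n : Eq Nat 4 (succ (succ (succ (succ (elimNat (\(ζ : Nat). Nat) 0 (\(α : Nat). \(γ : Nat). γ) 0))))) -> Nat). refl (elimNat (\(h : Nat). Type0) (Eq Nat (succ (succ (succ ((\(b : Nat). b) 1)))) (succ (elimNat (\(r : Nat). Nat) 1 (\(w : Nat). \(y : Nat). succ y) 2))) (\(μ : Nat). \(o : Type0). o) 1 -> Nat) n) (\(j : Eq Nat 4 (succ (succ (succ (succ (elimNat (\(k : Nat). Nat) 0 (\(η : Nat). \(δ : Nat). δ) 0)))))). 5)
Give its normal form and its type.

reduced normal form:
  refl (Eq Nat 4 4 -> Nat) (\(n : Eq Nat 4 4). 5)
type:
  Eq (Eq Nat 4 4 -> Nat) (\(n : Eq Nat 4 4). 5) (\(ζ : Eq Nat 4 4). 5)


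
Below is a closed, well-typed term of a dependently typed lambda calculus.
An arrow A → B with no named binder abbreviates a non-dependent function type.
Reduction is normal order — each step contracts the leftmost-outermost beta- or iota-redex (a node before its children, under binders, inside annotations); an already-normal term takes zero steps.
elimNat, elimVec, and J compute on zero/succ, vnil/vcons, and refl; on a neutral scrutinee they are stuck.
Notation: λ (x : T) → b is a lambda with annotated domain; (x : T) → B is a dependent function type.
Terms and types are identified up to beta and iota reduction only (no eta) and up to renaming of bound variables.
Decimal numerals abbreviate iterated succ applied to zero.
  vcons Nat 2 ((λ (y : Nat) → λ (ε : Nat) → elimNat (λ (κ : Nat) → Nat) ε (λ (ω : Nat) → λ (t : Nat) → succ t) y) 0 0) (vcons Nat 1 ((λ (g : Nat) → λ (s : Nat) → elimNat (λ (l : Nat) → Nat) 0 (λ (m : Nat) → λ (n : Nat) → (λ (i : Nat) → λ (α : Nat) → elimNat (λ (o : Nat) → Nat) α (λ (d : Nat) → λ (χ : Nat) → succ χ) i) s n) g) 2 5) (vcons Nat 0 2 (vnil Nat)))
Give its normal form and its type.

normal form:
  vcons Nat 2 0 (vcons Nat 1 10 (vcons Nat 0 2 (vnil Nat)))
inferred type:
  Vec Nat 3


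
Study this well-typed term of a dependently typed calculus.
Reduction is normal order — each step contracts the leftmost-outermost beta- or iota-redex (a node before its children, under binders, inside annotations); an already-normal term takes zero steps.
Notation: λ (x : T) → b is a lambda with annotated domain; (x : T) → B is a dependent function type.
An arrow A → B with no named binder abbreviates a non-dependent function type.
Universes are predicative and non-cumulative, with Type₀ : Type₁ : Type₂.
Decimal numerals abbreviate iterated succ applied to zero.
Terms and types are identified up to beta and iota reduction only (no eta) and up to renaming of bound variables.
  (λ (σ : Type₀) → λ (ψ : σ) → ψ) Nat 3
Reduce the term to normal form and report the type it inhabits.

reduced normal form:
  3
inferred type:
  Nat
observation: 2 normal-order steps normalize the term, beginning with a beta-redex.


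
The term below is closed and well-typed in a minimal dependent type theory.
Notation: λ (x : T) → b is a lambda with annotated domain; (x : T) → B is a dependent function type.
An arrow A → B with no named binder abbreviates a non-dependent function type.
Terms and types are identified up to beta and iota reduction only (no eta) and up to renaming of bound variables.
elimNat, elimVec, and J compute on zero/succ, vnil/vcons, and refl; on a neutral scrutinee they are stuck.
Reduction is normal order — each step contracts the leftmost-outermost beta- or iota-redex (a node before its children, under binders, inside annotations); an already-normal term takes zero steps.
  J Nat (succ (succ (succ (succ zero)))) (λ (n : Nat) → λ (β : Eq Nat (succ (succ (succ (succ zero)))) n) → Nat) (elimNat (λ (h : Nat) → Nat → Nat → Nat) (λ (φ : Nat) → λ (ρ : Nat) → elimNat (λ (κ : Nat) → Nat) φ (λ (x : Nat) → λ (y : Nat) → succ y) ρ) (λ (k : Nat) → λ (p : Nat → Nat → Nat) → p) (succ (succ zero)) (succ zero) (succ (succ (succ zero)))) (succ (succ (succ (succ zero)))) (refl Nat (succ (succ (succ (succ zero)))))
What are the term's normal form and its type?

normal form:
  succ (succ (succ (succ zero)))
type:
  Nat
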